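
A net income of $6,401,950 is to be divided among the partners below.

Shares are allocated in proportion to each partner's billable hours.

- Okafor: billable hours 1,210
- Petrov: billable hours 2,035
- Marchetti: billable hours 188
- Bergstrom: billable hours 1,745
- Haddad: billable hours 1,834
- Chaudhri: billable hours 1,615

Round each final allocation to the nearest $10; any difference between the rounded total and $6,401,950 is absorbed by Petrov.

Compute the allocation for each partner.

Okafor: $897,920 | Petrov: $1,510,150 | Marchetti: $139,510 | Bergstrom: $1,294,930 | Haddad: $1,360,980 | Chaudhri: $1,198,460

Total billable hours = 8,627.
Pro-rata amounts: Okafor 1,210/8,627 × $6,401,950 = 897,920.42; Petrov 2,035/8,627 × $6,401,950 = 1,510,138.90; Marchetti 188/8,627 × $6,401,950 = 139,511.60; Bergstrom 1,745/8,627 × $6,401,950 = 1,294,934.83; Haddad 1,834/8,627 × $6,401,950 = 1,360,980.21; Chaudhri 1,615/8,627 × $6,401,950 = 1,198,464.04.
Rounded to nearest $10: Okafor $897,920; Petrov $1,510,140; Marchetti $139,510; Bergstrom $1,294,930; Haddad $1,360,980; Chaudhri $1,198,460. Sum = $6,401,940.
Difference $6,401,950 − $6,401,940 = +$10 applied to Petrov: Petrov becomes $1,510,150.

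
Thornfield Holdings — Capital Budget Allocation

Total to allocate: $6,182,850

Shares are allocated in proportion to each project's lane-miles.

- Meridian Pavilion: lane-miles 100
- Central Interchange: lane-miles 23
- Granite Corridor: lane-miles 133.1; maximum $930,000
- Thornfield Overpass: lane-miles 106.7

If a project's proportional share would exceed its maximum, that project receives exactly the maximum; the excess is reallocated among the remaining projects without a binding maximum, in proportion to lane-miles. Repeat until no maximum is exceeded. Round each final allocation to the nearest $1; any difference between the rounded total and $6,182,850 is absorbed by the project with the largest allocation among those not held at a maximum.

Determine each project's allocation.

Meridian Pavilion: $2,286,831 · Central Interchange: $525,971 · Granite Corridor: $930,000 · Thornfield Overpass: $2,440,048

Combined lane-miles = 362.8.
Pro-rata shares before constraints: Meridian Pavilion 1,704,203.42; Central Interchange 391,966.79; Granite Corridor 2,268,294.75; Thornfield Overpass 1,818,385.05.
Cap binds for Granite Corridor ($930,000); remaining pool $5,252,850 reallocated over remaining lane-miles 229.7.
Remaining shares: Meridian Pavilion 2,286,830.65 → $2,286,831; Central Interchange 525,971.05 → $525,971; Thornfield Overpass 2,440,048.30 → $2,440,048.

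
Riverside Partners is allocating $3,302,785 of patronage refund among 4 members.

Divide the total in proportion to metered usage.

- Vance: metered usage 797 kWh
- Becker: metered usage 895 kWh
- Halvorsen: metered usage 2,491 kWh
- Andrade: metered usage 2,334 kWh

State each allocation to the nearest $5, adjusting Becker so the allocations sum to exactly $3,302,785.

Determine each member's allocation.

Vance: $403,915 | Becker: $453,585 | Halvorsen: $1,262,425 | Andrade: $1,182,860

Metered usage total: 6,517.
Proportional shares: Vance 797/6,517 × $3,302,785 = 403,915.86; Becker 895/6,517 × $3,302,785 = 453,581.80; Halvorsen 2,491/6,517 × $3,302,785 = 1,262,427.10; Andrade 2,334/6,517 × $3,302,785 = 1,182,860.24.
After rounding ($5): Vance $403,915; Becker $453,580; Halvorsen $1,262,425; Andrade $1,182,860. Sum = $3,302,780.
Difference $3,302,785 − $3,302,780 = +$5 applied to Becker: Becker becomes $453,585.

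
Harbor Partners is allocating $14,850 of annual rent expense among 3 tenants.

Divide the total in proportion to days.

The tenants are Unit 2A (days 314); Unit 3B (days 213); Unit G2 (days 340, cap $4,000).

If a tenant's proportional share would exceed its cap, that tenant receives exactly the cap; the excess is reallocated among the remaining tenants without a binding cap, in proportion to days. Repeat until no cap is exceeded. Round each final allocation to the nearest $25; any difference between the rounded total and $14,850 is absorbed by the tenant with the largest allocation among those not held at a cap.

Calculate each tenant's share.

Combined days = 867.
Unconstrained shares: Unit 2A 5,378.20; Unit 3B 3,648.27; Unit G2 5,823.53.
Capped: Unit G2 ($4,000); balance $10,850 reallocated over remaining days 527.
Remaining shares: Unit 2A 6,464.71 → $6,475; Unit 3B 4,385.29 → $4,375.

Unit 2A: $6,475 | Unit 3B: $4,375 | Unit G2: $4,000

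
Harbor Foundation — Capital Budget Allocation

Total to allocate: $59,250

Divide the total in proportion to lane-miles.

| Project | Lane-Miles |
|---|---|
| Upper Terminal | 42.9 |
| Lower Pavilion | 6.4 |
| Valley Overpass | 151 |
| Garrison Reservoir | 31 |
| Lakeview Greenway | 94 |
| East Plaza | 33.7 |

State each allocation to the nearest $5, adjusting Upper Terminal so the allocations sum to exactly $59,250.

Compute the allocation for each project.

Combined lane-miles = 359.
Pro-rata amounts: Upper Terminal 42.9/359 × $59,250 = 7,080.29; Lower Pavilion 6.4/359 × $59,250 = 1,056.27; Valley Overpass 151/359 × $59,250 = 24,921.31; Garrison Reservoir 31/359 × $59,250 = 5,116.30; Lakeview Greenway 94/359 × $59,250 = 15,513.93; East Plaza 33.7/359 × $59,250 = 5,561.91.
Rounded to nearest $5: Upper Terminal $7,080; Lower Pavilion $1,055; Valley Overpass $24,920; Garrison Reservoir $5,115; Lakeview Greenway $15,515; East Plaza $5,560. Sum = $59,245.
Difference $59,250 − $59,245 = +$5 applied to Upper Terminal: Upper Terminal becomes $7,085.

Upper Terminal: $7,085; Lower Pavilion: $1,055; Valley Overpass: $24,920; Garrison Reservoir: $5,115; Lakeview Greenway: $15,515; East Plaza: $5,560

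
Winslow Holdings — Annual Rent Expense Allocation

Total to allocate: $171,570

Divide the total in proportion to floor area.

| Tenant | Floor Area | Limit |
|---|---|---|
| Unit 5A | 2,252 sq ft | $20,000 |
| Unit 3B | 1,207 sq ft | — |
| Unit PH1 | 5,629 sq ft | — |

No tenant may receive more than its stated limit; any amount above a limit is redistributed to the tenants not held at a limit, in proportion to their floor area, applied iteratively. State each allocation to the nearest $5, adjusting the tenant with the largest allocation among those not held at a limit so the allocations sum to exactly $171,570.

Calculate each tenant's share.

Unit 5A: $20,000 | Unit 3B: $26,760 | Unit PH1: $124,810

Floor area total: 9,088.
Unconstrained shares: Unit 5A 42,514.93; Unit 3B 22,786.64; Unit PH1 106,268.43.
Held at cap: Unit 5A ($20,000); residual $151,570 reallocated over remaining floor area 6,836.
Remaining shares: Unit 3B 26,761.99 → $26,760; Unit PH1 124,808.01 → $124,810.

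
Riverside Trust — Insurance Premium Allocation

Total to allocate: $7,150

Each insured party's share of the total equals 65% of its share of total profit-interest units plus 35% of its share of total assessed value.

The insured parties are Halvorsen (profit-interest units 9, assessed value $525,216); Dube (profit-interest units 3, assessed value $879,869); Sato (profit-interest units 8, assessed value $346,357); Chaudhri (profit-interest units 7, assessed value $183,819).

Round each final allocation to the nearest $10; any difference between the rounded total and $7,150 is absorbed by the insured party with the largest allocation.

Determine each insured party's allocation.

Totals — profit-interest units 27, assessed value 1,935,261.
Blended shares (65% profit-interest units + 35% assessed value): Halvorsen 0.3117; Dube 0.2314; Sato 0.2552; Chaudhri 0.2018.
Unrounded shares: Halvorsen 2,228.33; Dube 1,654.15; Sato 1,824.91; Chaudhri 1,442.61.
After rounding ($10): Halvorsen $2,230; Dube $1,650; Sato $1,820; Chaudhri $1,440. Sum = $7,140.
Difference $7,150 − $7,140 = +$10 applied to largest allocation (Halvorsen): Halvorsen becomes $2,240.

Halvorsen: $2,240 | Dube: $1,650 | Sato: $1,820 | Chaudhri: $1,440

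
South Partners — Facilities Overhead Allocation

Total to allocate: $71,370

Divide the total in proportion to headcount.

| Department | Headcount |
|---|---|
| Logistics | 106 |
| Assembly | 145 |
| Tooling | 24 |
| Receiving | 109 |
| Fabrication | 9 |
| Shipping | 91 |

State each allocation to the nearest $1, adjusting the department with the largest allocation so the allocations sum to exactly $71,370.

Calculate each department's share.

Combined headcount = 484.
Raw shares: Logistics 106/484 × $71,370 = 15,630.62; Assembly 145/484 × $71,370 = 21,381.51; Tooling 24/484 × $71,370 = 3,539.01; Receiving 109/484 × $71,370 = 16,073.00; Fabrication 9/484 × $71,370 = 1,327.13; Shipping 91/484 × $71,370 = 13,418.74.
At nearest $1: Logistics $15,631; Assembly $21,382; Tooling $3,539; Receiving $16,073; Fabrication $1,327; Shipping $13,419. Sum = $71,371.
Difference $71,370 − $71,371 = −$1 applied to largest allocation (Assembly): Assembly becomes $21,381.

Logistics: $15,631 | Assembly: $21,381 | Tooling: $3,539 | Receiving: $16,073 | Fabrication: $1,327 | Shipping: $13,419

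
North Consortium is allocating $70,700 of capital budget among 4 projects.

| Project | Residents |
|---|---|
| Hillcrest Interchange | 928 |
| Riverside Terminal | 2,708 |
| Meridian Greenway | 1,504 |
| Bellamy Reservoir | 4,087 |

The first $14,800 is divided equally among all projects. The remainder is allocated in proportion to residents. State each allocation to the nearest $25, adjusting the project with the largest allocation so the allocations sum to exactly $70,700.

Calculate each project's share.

Hillcrest Interchange: $9,325; Riverside Terminal: $20,100; Meridian Greenway: $12,800; Bellamy Reservoir: $28,475

Equal tier: $14,800 ÷ 4 = $3,700 apiece.
Remainder $55,900 by residents (total 9,227): Hillcrest Interchange 5,622.11 → $5,625; Riverside Terminal 16,405.90 → $16,400; Meridian Greenway 9,111.69 → $9,100; Bellamy Reservoir 24,760.30 → $24,750.
Rounding difference +$25 on remainder applied to Bellamy Reservoir.
Totals: Hillcrest Interchange $3,700 + $5,625 = $9,325; Riverside Terminal $3,700 + $16,400 = $20,100; Meridian Greenway $3,700 + $9,100 = $12,800; Bellamy Reservoir $3,700 + $24,775 = $28,475.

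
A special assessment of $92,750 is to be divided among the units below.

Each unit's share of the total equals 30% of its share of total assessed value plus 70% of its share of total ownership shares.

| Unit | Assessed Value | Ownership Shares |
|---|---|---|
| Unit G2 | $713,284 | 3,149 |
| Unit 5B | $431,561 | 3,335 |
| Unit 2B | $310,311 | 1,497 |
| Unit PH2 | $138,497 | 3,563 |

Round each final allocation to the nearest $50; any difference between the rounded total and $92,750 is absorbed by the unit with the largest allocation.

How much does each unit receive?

Unit G2: $30,150; Unit 5B: $26,300; Unit 2B: $13,850; Unit PH2: $22,450

Totals — assessed value 1,593,653, ownership shares 11,544.
Composite weights (30% assessed value + 70% ownership shares): Unit G2 0.3252; Unit 5B 0.2835; Unit 2B 0.1492; Unit PH2 0.2421.
Raw shares: Unit G2 30,164.25; Unit 5B 26,291.49; Unit 2B 13,837.32; Unit PH2 22,456.93.
Rounded to nearest $50: Unit G2 $30,150; Unit 5B $26,300; Unit 2B $13,850; Unit PH2 $22,450. Sum = $92,750.
Rounded total matches; no reconciliation needed.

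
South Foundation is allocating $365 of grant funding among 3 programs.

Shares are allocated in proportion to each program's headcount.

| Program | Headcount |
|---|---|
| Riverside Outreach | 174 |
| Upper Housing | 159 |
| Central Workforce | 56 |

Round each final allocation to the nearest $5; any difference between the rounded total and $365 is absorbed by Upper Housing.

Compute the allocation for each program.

Total headcount = 389.
Unrounded shares: Riverside Outreach 174/389 × $365 = 163.26; Upper Housing 159/389 × $365 = 149.19; Central Workforce 56/389 × $365 = 52.54.
After rounding ($5): Riverside Outreach $165; Upper Housing $150; Central Workforce $55. Sum = $370.
Difference $365 − $370 = −$5 applied to Upper Housing: Upper Housing becomes $145.

Riverside Outreach: $165; Upper Housing: $145; Central Workforce: $55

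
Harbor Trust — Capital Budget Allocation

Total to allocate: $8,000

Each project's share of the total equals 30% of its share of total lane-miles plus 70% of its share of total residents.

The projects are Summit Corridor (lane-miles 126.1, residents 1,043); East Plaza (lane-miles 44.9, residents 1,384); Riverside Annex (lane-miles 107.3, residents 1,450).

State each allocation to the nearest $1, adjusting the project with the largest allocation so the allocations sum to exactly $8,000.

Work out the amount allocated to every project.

Summit Corridor: $2,594 · East Plaza: $2,386 · Riverside Annex: $3,020

Totals — lane-miles 278.3, residents 3,877.
Composite weights (30% lane-miles + 70% residents): Summit Corridor 0.3242; East Plaza 0.2983; Riverside Annex 0.3775.
Pro-rata amounts: Summit Corridor 2,593.99; East Plaza 2,386.28; Riverside Annex 3,019.74.
At nearest $1: Summit Corridor $2,594; East Plaza $2,386; Riverside Annex $3,020. Sum = $8,000.
Sum already equals the total — no adjustment.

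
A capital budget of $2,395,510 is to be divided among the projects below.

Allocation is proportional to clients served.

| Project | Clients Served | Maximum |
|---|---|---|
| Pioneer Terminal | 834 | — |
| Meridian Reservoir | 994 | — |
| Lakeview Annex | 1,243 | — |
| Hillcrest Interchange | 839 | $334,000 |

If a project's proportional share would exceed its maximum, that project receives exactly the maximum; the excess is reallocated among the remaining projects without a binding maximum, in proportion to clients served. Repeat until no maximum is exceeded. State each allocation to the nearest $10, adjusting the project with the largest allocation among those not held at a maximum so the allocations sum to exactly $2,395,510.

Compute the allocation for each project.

Clients served total: 3,910.
Pro-rata shares before constraints: Pioneer Terminal 510,960.45; Meridian Reservoir 608,986.43; Lakeview Annex 761,539.37; Hillcrest Interchange 514,023.76.
Capped: Hillcrest Interchange ($334,000); balance $2,061,510 reallocated over remaining clients served 3,071.
Shares after redistribution: Pioneer Terminal 559,850.00 → $559,850; Meridian Reservoir 667,255.27 → $667,260; Lakeview Annex 834,404.73 → $834,400.

Pioneer Terminal: $559,850; Meridian Reservoir: $667,260; Lakeview Annex: $834,400; Hillcrest Interchange: $334,000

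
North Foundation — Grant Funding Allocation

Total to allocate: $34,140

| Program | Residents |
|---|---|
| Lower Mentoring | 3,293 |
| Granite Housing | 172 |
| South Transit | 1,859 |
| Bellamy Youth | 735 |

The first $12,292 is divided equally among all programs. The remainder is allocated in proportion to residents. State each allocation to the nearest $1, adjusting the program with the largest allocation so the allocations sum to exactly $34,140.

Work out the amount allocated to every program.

$12,292 shared equally gives $3,073 per program.
Remainder $21,848 by residents (total 6,059): Lower Mentoring 11,874.15 → $11,874; Granite Housing 620.21 → $620; South Transit 6,703.32 → $6,703; Bellamy Youth 2,650.32 → $2,650.
Rounding difference +$1 on remainder applied to Lower Mentoring.
Totals: Lower Mentoring $3,073 + $11,875 = $14,948; Granite Housing $3,073 + $620 = $3,693; South Transit $3,073 + $6,703 = $9,776; Bellamy Youth $3,073 + $2,650 = $5,723.

Lower Mentoring: $14,948 · Granite Housing: $3,693 · South Transit: $9,776 · Bellamy Youth: $5,723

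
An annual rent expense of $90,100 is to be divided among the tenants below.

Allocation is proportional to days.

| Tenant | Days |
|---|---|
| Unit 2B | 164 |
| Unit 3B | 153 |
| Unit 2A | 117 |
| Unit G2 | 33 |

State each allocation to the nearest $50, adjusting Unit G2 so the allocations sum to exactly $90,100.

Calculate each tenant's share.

Sum of days: 467.
Raw shares: Unit 2B 164/467 × $90,100 = 31,641.11; Unit 3B 153/467 × $90,100 = 29,518.84; Unit 2A 117/467 × $90,100 = 22,573.23; Unit G2 33/467 × $90,100 = 6,366.81.
At nearest $50: Unit 2B $31,650; Unit 3B $29,500; Unit 2A $22,550; Unit G2 $6,350. Sum = $90,050.
Difference $90,100 − $90,050 = +$50 applied to Unit G2: Unit G2 becomes $6,400.

Unit 2B: $31,650 · Unit 3B: $29,500 · Unit 2A: $22,550 · Unit G2: $6,400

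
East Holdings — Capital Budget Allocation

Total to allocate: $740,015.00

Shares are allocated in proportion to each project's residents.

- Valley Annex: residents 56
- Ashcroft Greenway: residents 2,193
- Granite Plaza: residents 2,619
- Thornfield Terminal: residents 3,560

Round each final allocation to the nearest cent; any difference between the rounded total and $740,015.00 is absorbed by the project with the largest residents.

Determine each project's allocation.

Valley Annex: $4,917.04; Ashcroft Greenway: $192,554.92; Granite Plaza: $229,959.57; Thornfield Terminal: $312,583.47

Total residents = 56 + 2,193 + 2,619 + 3,560 = 8,428.
Proportional shares: Valley Annex 4,917.0432; Ashcroft Greenway 192,554.9235; Granite Plaza 229,959.5734; Thornfield Terminal 312,583.4599.
After rounding (cent): Valley Annex $4,917.04; Ashcroft Greenway $192,554.92; Granite Plaza $229,959.57; Thornfield Terminal $312,583.46. Sum = $740,014.99.
Difference $740,015.00 − $740,014.99 = +$0.01 applied to largest residents (Thornfield Terminal): Thornfield Terminal becomes $312,583.47.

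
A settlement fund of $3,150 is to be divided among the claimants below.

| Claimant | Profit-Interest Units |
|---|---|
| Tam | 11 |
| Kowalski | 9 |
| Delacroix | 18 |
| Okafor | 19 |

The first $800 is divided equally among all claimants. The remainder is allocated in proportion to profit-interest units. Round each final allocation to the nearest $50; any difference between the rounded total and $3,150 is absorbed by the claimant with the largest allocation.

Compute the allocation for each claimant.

Tam: $650 · Kowalski: $550 · Delacroix: $950 · Okafor: $1,000

First tranche $800 split equally: $200 each.
Remainder $2,350 by profit-interest units (total 57): Tam 453.51 → $450; Kowalski 371.05 → $350; Delacroix 742.11 → $750; Okafor 783.33 → $800.
Totals: Tam $200 + $450 = $650; Kowalski $200 + $350 = $550; Delacroix $200 + $750 = $950; Okafor $200 + $800 = $1,000.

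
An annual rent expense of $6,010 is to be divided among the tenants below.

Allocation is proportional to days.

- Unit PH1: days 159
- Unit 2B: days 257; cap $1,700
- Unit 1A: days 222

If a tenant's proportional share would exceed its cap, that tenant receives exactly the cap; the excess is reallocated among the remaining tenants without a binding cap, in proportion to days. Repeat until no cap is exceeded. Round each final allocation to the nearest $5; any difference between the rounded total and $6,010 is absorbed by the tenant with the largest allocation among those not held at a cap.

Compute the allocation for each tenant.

Unit PH1: $1,800 | Unit 2B: $1,700 | Unit 1A: $2,510

Sum of days: 638.
Proportional shares (ignoring caps): Unit PH1 1,497.79; Unit 2B 2,420.96; Unit 1A 2,091.25.
Held at cap: Unit 2B ($1,700); remaining pool $4,310 reallocated over remaining days 381.
Remaining shares: Unit PH1 1,798.66 → $1,800; Unit 1A 2,511.34 → $2,510.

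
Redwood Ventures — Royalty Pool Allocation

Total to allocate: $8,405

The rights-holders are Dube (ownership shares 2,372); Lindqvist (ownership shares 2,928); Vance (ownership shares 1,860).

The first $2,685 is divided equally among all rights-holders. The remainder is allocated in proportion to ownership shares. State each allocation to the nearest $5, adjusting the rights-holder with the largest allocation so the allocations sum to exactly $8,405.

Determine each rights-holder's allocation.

Dube: $2,790 | Lindqvist: $3,235 | Vance: $2,380

Equal tier: $2,685 ÷ 3 = $895 apiece.
Remainder $5,720 by ownership shares (total 7,160): Dube 1,894.95 → $1,895; Lindqvist 2,339.13 → $2,340; Vance 1,485.92 → $1,485.
Totals: Dube $895 + $1,895 = $2,790; Lindqvist $895 + $2,340 = $3,235; Vance $895 + $1,485 = $2,380.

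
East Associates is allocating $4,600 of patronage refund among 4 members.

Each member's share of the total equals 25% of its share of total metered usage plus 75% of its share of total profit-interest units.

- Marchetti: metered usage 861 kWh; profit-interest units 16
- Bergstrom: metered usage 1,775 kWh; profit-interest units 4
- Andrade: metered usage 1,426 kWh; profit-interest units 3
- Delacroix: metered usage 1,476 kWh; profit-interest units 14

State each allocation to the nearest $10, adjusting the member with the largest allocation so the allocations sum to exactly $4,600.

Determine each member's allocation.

Totals — metered usage 5,538, profit-interest units 37.
Composite weights (25% metered usage + 75% profit-interest units): Marchetti 0.3632; Bergstrom 0.1612; Andrade 0.1252; Delacroix 0.3504.
Proportional shares: Marchetti 1,670.68; Bergstrom 741.56; Andrade 575.85; Delacroix 1,611.91.
After rounding ($10): Marchetti $1,670; Bergstrom $740; Andrade $580; Delacroix $1,610. Sum = $4,600.
Rounded total matches; no reconciliation needed.

Marchetti: $1,670; Bergstrom: $740; Andrade: $580; Delacroix: $1,610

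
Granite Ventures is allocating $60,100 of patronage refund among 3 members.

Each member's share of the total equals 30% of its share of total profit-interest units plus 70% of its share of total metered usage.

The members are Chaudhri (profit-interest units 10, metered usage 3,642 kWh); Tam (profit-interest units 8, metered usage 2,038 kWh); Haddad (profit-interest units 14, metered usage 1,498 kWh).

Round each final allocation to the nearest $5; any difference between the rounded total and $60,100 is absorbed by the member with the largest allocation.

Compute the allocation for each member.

Profit-interest units total 32; metered usage total 7,178.
Combined weights (30% profit-interest units + 70% metered usage): Chaudhri 0.4489; Tam 0.2737; Haddad 0.2773.
Proportional shares: Chaudhri 26,980.01; Tam 16,452.14; Haddad 16,667.85.
Rounded to nearest $5: Chaudhri $26,980; Tam $16,450; Haddad $16,670. Sum = $60,100.
Rounded total matches; no reconciliation needed.

Chaudhri: $26,980 | Tam: $16,450 | Haddad: $16,670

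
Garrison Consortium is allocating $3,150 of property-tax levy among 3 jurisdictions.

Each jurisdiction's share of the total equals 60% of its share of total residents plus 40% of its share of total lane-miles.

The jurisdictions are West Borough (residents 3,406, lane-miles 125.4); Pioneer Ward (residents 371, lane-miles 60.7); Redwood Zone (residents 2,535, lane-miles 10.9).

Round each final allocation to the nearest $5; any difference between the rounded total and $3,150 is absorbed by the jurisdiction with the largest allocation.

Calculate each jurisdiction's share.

Totals — residents 6,312, lane-miles 197.
Blended shares (60% residents + 40% lane-miles): West Borough 0.5784; Pioneer Ward 0.1585; Redwood Zone 0.2631.
Pro-rata amounts: West Borough 1,821.91; Pioneer Ward 499.32; Redwood Zone 828.77.
At nearest $5: West Borough $1,820; Pioneer Ward $500; Redwood Zone $830. Sum = $3,150.
Sum already equals the total — no adjustment.

West Borough: $1,820 · Pioneer Ward: $500 · Redwood Zone: $830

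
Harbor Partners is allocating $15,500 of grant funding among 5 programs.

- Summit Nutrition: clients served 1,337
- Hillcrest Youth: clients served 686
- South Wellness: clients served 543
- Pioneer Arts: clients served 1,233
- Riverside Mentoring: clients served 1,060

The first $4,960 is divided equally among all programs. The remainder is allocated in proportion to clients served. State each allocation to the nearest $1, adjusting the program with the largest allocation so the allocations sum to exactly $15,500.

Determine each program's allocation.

Summit Nutrition: $3,892 · Hillcrest Youth: $2,480 · South Wellness: $2,170 · Pioneer Arts: $3,667 · Riverside Mentoring: $3,291

First tranche $4,960 split equally: $992 each.
Remainder $10,540 by clients served (total 4,859): Summit Nutrition 2,900.18 → $2,900; Hillcrest Youth 1,488.05 → $1,488; South Wellness 1,177.86 → $1,178; Pioneer Arts 2,674.59 → $2,675; Riverside Mentoring 2,299.32 → $2,299.
Totals: Summit Nutrition $992 + $2,900 = $3,892; Hillcrest Youth $992 + $1,488 = $2,480; South Wellness $992 + $1,178 = $2,170; Pioneer Arts $992 + $2,675 = $3,667; Riverside Mentoring $992 + $2,299 = $3,291.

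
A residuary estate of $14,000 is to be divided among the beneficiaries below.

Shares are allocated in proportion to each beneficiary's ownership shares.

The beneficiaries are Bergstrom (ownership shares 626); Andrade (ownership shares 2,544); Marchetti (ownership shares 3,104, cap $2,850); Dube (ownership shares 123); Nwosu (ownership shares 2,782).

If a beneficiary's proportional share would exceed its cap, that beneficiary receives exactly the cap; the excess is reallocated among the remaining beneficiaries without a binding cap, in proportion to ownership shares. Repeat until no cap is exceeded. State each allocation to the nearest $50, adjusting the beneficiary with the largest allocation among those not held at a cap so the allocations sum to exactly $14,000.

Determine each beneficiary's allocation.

Bergstrom: $1,150 | Andrade: $4,650 | Marchetti: $2,850 | Dube: $250 | Nwosu: $5,100

Combined ownership shares = 9,179.
Proportional shares (ignoring caps): Bergstrom 954.79; Andrade 3,880.16; Marchetti 4,734.28; Dube 187.60; Nwosu 4,243.16.
Capped: Marchetti ($2,850); balance $11,150 reallocated over remaining ownership shares 6,075.
Shares after redistribution: Bergstrom 1,148.95 → $1,150; Andrade 4,669.23 → $4,650; Dube 225.75 → $250; Nwosu 5,106.06 → $5,100.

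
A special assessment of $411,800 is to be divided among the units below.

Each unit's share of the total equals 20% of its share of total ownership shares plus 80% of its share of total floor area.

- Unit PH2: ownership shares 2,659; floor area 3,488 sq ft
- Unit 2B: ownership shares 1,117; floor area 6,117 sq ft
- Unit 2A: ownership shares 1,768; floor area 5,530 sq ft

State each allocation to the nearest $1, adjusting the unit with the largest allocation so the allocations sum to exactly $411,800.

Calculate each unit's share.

Unit PH2: $115,424; Unit 2B: $149,741; Unit 2A: $146,635

Ownership shares total 5,544; floor area total 15,135.
Composite weights (20% ownership shares + 80% floor area): Unit PH2 0.2803; Unit 2B 0.3636; Unit 2A 0.3561.
Unrounded shares: Unit PH2 115,423.78; Unit 2B 149,741.12; Unit 2A 146,635.09.
After rounding ($1): Unit PH2 $115,424; Unit 2B $149,741; Unit 2A $146,635. Sum = $411,800.
No rounding difference to absorb.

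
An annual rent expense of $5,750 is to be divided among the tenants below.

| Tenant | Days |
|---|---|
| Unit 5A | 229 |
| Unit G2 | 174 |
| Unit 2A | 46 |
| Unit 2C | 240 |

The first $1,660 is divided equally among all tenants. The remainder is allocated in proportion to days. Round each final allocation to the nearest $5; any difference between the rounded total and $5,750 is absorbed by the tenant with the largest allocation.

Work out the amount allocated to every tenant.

Unit 5A: $1,775; Unit G2: $1,450; Unit 2A: $690; Unit 2C: $1,835

First tranche $1,660 split equally: $415 each.
Remainder $4,090 by days (total 689): Unit 5A 1,359.38 → $1,360; Unit G2 1,032.89 → $1,035; Unit 2A 273.06 → $275; Unit 2C 1,424.67 → $1,425.
Rounding difference −$5 on remainder applied to Unit 2C.
Totals: Unit 5A $415 + $1,360 = $1,775; Unit G2 $415 + $1,035 = $1,450; Unit 2A $415 + $275 = $690; Unit 2C $415 + $1,420 = $1,835.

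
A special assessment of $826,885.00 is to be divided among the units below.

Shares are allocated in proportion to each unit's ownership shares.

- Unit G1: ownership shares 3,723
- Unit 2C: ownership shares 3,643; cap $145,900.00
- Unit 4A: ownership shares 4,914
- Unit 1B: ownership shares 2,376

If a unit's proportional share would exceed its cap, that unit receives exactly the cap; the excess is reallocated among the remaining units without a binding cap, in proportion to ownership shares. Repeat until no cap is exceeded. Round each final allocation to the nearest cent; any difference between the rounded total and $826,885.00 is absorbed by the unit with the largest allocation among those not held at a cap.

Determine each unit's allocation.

Unit G1: $230,210.40 | Unit 2C: $145,900.00 | Unit 4A: $303,855.47 | Unit 1B: $146,919.13

Combined ownership shares = 14,656.
Unconstrained shares: Unit G1 210,050.0038; Unit 2C 205,536.4393; Unit 4A 277,245.6939; Unit 1B 134,052.8630.
Held at cap: Unit 2C ($145,900.00); residual $680,985.00 reallocated over remaining ownership shares 11,013.
Shares after redistribution: Unit G1 230,210.4018 → $230,210.40; Unit 4A 303,855.4699 → $303,855.47; Unit 1B 146,919.1283 → $146,919.13.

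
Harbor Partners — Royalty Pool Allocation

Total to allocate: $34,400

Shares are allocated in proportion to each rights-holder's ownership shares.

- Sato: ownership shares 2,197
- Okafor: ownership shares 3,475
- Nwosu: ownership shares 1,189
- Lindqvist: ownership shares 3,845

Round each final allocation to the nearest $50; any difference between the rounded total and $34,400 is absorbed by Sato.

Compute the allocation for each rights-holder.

Sato: $7,100 · Okafor: $11,150 · Nwosu: $3,800 · Lindqvist: $12,350

Ownership shares total: 10,706.
Pro-rata amounts: Sato 2,197/10,706 × $34,400 = 7,059.29; Okafor 3,475/10,706 × $34,400 = 11,165.70; Nwosu 1,189/10,706 × $34,400 = 3,820.44; Lindqvist 3,845/10,706 × $34,400 = 12,354.57.
Rounded to nearest $50: Sato $7,050; Okafor $11,150; Nwosu $3,800; Lindqvist $12,350. Sum = $34,350.
Difference $34,400 − $34,350 = +$50 applied to Sato: Sato becomes $7,100.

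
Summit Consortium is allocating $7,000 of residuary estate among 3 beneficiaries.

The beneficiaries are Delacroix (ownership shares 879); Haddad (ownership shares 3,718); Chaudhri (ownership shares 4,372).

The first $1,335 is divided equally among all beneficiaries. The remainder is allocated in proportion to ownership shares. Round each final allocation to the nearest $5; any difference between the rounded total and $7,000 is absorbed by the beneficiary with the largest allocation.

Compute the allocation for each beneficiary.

$1,335 shared equally gives $445 per beneficiary.
Remainder $5,665 by ownership shares (total 8,969): Delacroix 555.19 → $555; Haddad 2,348.36 → $2,350; Chaudhri 2,761.44 → $2,760.
Totals: Delacroix $445 + $555 = $1,000; Haddad $445 + $2,350 = $2,795; Chaudhri $445 + $2,760 = $3,205.

Delacroix: $1,000 · Haddad: $2,795 · Chaudhri: $3,205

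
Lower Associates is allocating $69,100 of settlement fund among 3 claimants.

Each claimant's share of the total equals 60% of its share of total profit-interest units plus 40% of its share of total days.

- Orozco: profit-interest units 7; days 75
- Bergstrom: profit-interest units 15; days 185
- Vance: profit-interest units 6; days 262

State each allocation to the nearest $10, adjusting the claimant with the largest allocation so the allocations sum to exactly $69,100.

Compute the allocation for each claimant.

Totals — profit-interest units 28, days 522.
Composite weights (60% profit-interest units + 40% days): Orozco 0.2075; Bergstrom 0.4632; Vance 0.3293.
Unrounded shares: Orozco 14,336.26; Bergstrom 32,006.50; Vance 22,757.24.
At nearest $10: Orozco $14,340; Bergstrom $32,010; Vance $22,760. Sum = $69,110.
Difference $69,100 − $69,110 = −$10 applied to largest allocation (Bergstrom): Bergstrom becomes $32,000.

Orozco: $14,340; Bergstrom: $32,000; Vance: $22,760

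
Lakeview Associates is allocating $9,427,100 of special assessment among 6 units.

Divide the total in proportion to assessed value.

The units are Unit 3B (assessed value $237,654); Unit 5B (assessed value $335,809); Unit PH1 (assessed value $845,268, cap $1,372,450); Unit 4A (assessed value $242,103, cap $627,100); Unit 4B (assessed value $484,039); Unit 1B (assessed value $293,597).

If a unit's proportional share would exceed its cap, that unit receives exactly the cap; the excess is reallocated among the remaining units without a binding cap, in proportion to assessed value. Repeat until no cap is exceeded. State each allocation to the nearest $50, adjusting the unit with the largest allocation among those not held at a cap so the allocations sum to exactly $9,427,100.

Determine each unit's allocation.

Unit 3B: $1,306,500 · Unit 5B: $1,846,100 · Unit PH1: $1,372,450 · Unit 4A: $627,100 · Unit 4B: $2,660,950 · Unit 1B: $1,614,000

Assessed value total: 2,438,470.
Pro-rata shares before constraints: Unit 3B 918,767.93; Unit 5B 1,298,234.15; Unit PH1 3,267,797.42; Unit 4A 935,967.71; Unit 4B 1,871,289.81; Unit 1B 1,135,042.99.
Cap binds for Unit PH1 ($1,372,450), Unit 4A ($627,100); remaining pool $7,427,550 reallocated over remaining assessed value 1,351,099.
Redistributed shares: Unit 3B 1,306,482.33 → $1,306,500; Unit 5B 1,846,080.96 → $1,846,100; Unit 4B 2,660,962.58 → $2,660,950; Unit 1B 1,614,024.14 → $1,614,000.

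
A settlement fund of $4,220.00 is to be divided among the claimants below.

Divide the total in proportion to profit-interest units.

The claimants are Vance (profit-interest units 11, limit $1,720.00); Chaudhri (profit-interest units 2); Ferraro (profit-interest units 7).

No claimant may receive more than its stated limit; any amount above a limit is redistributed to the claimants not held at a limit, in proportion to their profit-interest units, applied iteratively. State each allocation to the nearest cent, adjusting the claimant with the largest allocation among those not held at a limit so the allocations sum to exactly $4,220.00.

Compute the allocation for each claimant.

Vance: $1,720.00; Chaudhri: $555.56; Ferraro: $1,944.44

Combined profit-interest units = 20.
Pro-rata shares before constraints: Vance 2,321.0000; Chaudhri 422.0000; Ferraro 1,477.0000.
Capped: Vance ($1,720.00); balance $2,500.00 reallocated over remaining profit-interest units 9.
Remaining shares: Chaudhri 555.5556 → $555.56; Ferraro 1,944.4444 → $1,944.44.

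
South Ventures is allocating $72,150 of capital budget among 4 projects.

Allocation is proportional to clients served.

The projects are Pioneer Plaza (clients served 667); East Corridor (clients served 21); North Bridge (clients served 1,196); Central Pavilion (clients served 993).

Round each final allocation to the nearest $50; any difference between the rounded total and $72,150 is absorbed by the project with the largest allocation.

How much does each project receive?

Pioneer Plaza: $16,750; East Corridor: $550; North Bridge: $29,950; Central Pavilion: $24,900

Combined clients served = 2,877.
Unrounded shares: Pioneer Plaza 667/2,877 × $72,150 = 16,727.16; East Corridor 21/2,877 × $72,150 = 526.64; North Bridge 1,196/2,877 × $72,150 = 29,993.53; Central Pavilion 993/2,877 × $72,150 = 24,902.66.
Rounded to nearest $50: Pioneer Plaza $16,750; East Corridor $550; North Bridge $30,000; Central Pavilion $24,900. Sum = $72,200.
Difference $72,150 − $72,200 = −$50 applied to largest allocation (North Bridge): North Bridge becomes $29,950.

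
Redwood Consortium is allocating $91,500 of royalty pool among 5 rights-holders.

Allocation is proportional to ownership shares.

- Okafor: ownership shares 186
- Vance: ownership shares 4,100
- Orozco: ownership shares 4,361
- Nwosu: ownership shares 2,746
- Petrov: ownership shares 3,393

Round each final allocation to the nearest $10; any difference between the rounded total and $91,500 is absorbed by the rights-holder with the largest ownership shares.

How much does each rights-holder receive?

Sum of ownership shares: 186 + 4,100 + 4,361 + 2,746 + 3,393 = 14,786.
Unrounded shares: Okafor 1,151.02; Vance 25,371.97; Orozco 26,987.12; Nwosu 16,993.03; Petrov 20,996.86.
After rounding ($10): Okafor $1,150; Vance $25,370; Orozco $26,990; Nwosu $16,990; Petrov $21,000. Sum = $91,500.
Rounded total matches; no reconciliation needed.

Okafor: $1,150 · Vance: $25,370 · Orozco: $26,990 · Nwosu: $16,990 · Petrov: $21,000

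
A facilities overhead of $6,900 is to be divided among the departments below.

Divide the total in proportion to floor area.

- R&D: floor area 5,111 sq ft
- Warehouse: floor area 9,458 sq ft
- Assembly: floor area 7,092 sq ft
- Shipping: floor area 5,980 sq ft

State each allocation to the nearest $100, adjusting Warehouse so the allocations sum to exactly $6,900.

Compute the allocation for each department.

R&D: $1,300 | Warehouse: $2,300 | Assembly: $1,800 | Shipping: $1,500

Floor area total: 27,641.
Pro-rata amounts: R&D 5,111/27,641 × $6,900 = 1,275.85; Warehouse 9,458/27,641 × $6,900 = 2,360.99; Assembly 7,092/27,641 × $6,900 = 1,770.37; Shipping 5,980/27,641 × $6,900 = 1,492.78.
After rounding ($100): R&D $1,300; Warehouse $2,400; Assembly $1,800; Shipping $1,500. Sum = $7,000.
Difference $6,900 − $7,000 = −$100 applied to Warehouse: Warehouse becomes $2,300.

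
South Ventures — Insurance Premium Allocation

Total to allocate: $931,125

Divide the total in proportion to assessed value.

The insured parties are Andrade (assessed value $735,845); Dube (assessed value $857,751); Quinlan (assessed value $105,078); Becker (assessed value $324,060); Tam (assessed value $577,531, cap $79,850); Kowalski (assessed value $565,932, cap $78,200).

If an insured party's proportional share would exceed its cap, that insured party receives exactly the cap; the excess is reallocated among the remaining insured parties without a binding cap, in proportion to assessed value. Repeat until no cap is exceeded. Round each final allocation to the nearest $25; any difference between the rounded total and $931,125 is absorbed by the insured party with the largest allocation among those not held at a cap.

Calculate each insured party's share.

Andrade: $281,225 · Dube: $327,850 · Quinlan: $40,150 · Becker: $123,850 · Tam: $79,850 · Kowalski: $78,200

Assessed value total: 3,166,197.
Unconstrained shares: Andrade 216,399.57; Dube 252,250.07; Quinlan 30,901.66; Becker 95,300.57; Tam 169,842.10; Kowalski 166,431.03.
Capped: Tam ($79,850), Kowalski ($78,200); remaining pool $773,075 reallocated over remaining assessed value 2,022,734.
Shares after redistribution: Andrade 281,234.89 → $281,225; Dube 327,826.52 → $327,825; Quinlan 40,160.09 → $40,150; Becker 123,853.50 → $123,850.
Rounding difference +$25 applied to Dube → $327,850.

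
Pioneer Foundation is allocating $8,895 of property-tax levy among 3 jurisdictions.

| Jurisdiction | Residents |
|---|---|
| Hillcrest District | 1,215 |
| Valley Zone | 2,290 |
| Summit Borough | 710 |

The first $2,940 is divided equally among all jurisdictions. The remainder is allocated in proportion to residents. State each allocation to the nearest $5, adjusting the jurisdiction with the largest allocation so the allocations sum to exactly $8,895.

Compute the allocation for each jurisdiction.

$2,940 shared equally gives $980 per jurisdiction.
Remainder $5,955 by residents (total 4,215): Hillcrest District 1,716.57 → $1,715; Valley Zone 3,235.34 → $3,235; Summit Borough 1,003.10 → $1,005.
Totals: Hillcrest District $980 + $1,715 = $2,695; Valley Zone $980 + $3,235 = $4,215; Summit Borough $980 + $1,005 = $1,985.

Hillcrest District: $2,695; Valley Zone: $4,215; Summit Borough: $1,985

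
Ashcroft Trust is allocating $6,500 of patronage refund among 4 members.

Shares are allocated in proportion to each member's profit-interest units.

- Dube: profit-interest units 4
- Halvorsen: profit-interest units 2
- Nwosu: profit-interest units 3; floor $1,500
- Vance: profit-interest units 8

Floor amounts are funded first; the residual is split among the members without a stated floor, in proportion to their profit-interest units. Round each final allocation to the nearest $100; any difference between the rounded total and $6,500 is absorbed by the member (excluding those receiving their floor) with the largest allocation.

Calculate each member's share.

Minimums first: Nwosu $1,500. Remaining pool $5,000.
Remaining pool split over remaining profit-interest units 14: Dube 1,428.57 → $1,400; Halvorsen 714.29 → $700; Vance 2,857.14 → $2,900.

Dube: $1,400 | Halvorsen: $700 | Nwosu: $1,500 | Vance: $2,900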